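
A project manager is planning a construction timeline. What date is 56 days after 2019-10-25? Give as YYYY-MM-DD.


Start: 2019-10-25
Adding 56 days
Days remaining in October: 6
After October: 50 days still to add
November 2019: 30 days, 20 remaining
December 2019 has 31 days, need 20
Result: 2019-12-20

2019-12-20


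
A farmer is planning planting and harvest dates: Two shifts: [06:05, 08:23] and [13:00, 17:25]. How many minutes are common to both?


Interval A: [365, 503] minutes from midnight
Interval B: [780, 1045] minutes from midnight
Overlap start = max(365, 780) = 780
Overlap end = min(503, 1045) = 503
End <= start, so the intervals do not overlap: 0 minutes

0


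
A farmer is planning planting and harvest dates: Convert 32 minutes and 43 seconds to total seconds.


Minutes: 32
Extra seconds: 43
Seconds per minute: 60
Minutes to seconds: 32 x 60 = 1920
Total: 1920 + 43 = 1963

1963


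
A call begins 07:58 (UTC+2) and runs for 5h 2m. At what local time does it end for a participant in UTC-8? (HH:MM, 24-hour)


Start: 07:58 in UTC+2
Step 1 - add duration:
  minutes: 58 + 2 = 60 (carry 1h)
  hours: 7 + 5 + 1 = 13
  end in UTC+2: 13:00
Step 2 - convert UTC+2 -> UTC-8:
  offset difference: -8 - (2) = -10 hours
  13 + (-10) = 3 -> mod 24 = 3
Result: 03:00 in UTC-8

03:00


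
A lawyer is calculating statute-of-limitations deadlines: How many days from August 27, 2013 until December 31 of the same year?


Start: August 27, 2013
End: December 31, 2013
Days left in August: 4
September: 30
October: 31
November: 30
December: 31
Sum of remaining months: 122
Total: 4 + 122 = 126

126


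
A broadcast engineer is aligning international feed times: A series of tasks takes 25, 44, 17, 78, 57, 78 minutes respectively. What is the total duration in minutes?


Durations: 25, 44, 17, 78, 57, 78
Running sum: 25
+ 44 = 69
+ 17 = 86
+ 78 = 164
+ 57 = 221
+ 78 = 299
Total duration: 299 minutes
That is 4 hours and 59 minutes

299


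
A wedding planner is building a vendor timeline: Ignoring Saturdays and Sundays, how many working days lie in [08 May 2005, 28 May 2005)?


Start: 2005-05-08 (Sunday)
End (exclusive): 2005-05-28 (Saturday)
Total calendar days: 20
Full weeks: 20 // 7 = 2 -> 10 weekdays
Remaining 6 days starting on Sunday:
  Sun(-), Mon(w), Tue(w), Wed(w), Thu(w), Fri(w) -> 5 weekdays
Total business days: 10 + 5 = 15

15


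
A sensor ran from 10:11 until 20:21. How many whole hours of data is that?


Start: 10:11
End: 20:21
Hour difference: 20 - 10 = 10 hours
Minute difference: 21 - 11 = 10 minutes
Total minutes: 610
Complete hours: 610 / 60 = 10 (remainder 10)

10


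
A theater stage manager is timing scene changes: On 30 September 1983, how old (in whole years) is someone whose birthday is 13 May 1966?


Birth: 1966-05-13
Reference: 1983-09-30
Year difference: 1983 - 1966 = 17
Has birthday (05-13) occurred by 09-30? Yes
Age in full years: 17

17


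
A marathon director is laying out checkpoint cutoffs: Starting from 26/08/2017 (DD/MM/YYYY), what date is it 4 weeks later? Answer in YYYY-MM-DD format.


Start: 2017-08-26
Weeks to add: 4
Convert to days: 4 x 7 = 28 days
Add 28 days to 2017-08-26
Result: 2017-09-23

2017-09-23


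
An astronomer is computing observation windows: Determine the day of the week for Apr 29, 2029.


Date: 2029-04-29
January 1, 2029 is a Monday
Day of year: 119
Offset from Jan 1: 118 days
118 mod 7 = 6
Result: Sunday

Sunday


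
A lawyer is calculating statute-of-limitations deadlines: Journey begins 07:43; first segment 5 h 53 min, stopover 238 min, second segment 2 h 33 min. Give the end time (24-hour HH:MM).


Depart: 07:43
Leg 1: +353 min -> 13:36
Layover: +238 min -> 17:34
Leg 2: +153 min -> 20:07
Total travel: 744 minutes = 12h 24m
Arrival: 20:07

20:07


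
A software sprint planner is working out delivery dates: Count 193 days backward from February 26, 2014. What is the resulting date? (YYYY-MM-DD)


Start: 2014-02-26
Subtracting 193 days
Days already passed in February: 26
After going back through February: 167 more days to subtract
January 2014: 31 days, 136 remaining
December 2013: 31 days, 105 remaining
November 2013: 30 days, 75 remaining
October 2013: 31 days, 44 remaining
Result: 2013-08-17

2013-08-17


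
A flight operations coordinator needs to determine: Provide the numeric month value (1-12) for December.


Calendar month order:
11. November
12. December <--
December is month number 12

12


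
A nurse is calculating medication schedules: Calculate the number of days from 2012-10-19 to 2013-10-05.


Start date: 2012-10-19
End date: 2013-10-05
Oct 2012: +13 days
Nov 2012: +30 days
Dec 2012: +31 days
... (10 more months)
Total: 351 days

351


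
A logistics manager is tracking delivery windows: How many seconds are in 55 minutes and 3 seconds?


Minutes: 55
Seconds: 3
Convert minutes to seconds: 55 x 60 = 3300
Add remaining seconds: 3300 + 3 = 3303

3303


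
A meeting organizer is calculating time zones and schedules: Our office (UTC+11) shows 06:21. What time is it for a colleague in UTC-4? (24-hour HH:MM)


Local time: 06:21 at UTC+11 (offset 11h)
Target zone: UTC-4 (offset -4h)
Difference: -4 - (11) = -15 hours
Calculation: 6 + (-15) = -9
Wraparound: (-9) mod 24 = 15
Result: 15:21

15:21


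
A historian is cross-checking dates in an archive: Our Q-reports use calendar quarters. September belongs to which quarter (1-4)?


Month: September (month 9)
Q1: January-March (months 1-3)
Q2: April-June (months 4-6)
Q3: July-September (months 7-9)
Q4: October-December (months 10-12)
Month 9 falls in Q3

3


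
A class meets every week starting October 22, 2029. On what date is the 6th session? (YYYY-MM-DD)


First occurrence: 2029-10-22 (occurrence 1)
Each occurrence is 7 days after the previous.
Occurrence 6 is 5 weeks after the first.
5 weeks = 35 days
2029-10-22 + 35 days = 2029-11-26

2029-11-26


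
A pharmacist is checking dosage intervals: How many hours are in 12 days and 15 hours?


Days: 12
Extra hours: 15
Hours per day: 24
Days to hours: 12 x 24 = 288
Total: 288 + 15 = 303

303


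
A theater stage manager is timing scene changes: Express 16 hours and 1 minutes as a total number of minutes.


Hours: 16
Extra minutes: 1
Minutes per hour: 60
Hours to minutes: 16 x 60 = 960
Total: 960 + 1 = 961

961


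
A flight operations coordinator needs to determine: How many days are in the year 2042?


Year: 2042
Check leap year rules:
Divisible by 4? No
2042 is not a leap year
Days: 365

365


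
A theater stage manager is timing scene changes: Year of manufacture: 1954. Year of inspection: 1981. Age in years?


Birth year: 1954
Current year: 1981
Age = current year - birth year
Age = 1981 - 1954 = 27

27


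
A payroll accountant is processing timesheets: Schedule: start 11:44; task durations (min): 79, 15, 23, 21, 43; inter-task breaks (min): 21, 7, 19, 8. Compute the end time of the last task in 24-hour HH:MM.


Start: 11:44 = 704 min from midnight
  after task 1 (79 min): 13:03
  after break (21 min): 13:24
  after task 2 (15 min): 13:39
  after break (7 min): 13:46
  after task 3 (23 min): 14:09
  after break (19 min): 14:28
  after task 4 (21 min): 14:49
  after break (8 min): 14:57
  after task 5 (43 min): 15:40
Total elapsed: 236 minutes
End time: 15:40

15:40


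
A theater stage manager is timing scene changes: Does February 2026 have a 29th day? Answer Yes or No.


Year: 2026
Divisible by 4? 2026 / 4 = 506.5 -> No
Not divisible by 4, so NOT a leap year

No


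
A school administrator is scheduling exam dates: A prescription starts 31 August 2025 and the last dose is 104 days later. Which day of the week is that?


Start: 2025-08-31 (Sunday)
Step 1 - find target date: add 104 days
  2025-08-31 + 104 days = 2025-12-13
Step 2 - day of week:
  104 mod 7 = 6
  Sunday + 6 days -> Saturday
Result: Saturday (2025-12-13)

Saturday


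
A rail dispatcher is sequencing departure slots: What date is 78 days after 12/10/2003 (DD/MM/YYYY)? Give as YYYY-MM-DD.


Start: 2003-10-12
Adding 78 days
Days remaining in October: 19
After October: 59 days still to add
November 2003: 30 days, 29 remaining
December 2003 has 31 days, need 29
Result: 2003-12-29

2003-12-29


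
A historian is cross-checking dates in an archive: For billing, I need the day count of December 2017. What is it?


Month: December
Year: 2017
December is a 31-day month
Total: 31 days

31


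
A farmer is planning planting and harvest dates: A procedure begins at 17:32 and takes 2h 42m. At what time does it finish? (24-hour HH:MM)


Start time: 17:32
Adding: 2 hours 42 minutes
Minutes: 32 + 42 = 74
Minute overflow: 74 >= 60, so carry 1 hour, minutes = 14
Hours: 17 + 2 + 1 = 20
Result: 20:14

20:14


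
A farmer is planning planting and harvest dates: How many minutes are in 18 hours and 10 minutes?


Hours: 18
Minutes: 10
Convert hours to minutes: 18 x 60 = 1080
Add remaining minutes: 1080 + 10 = 1090

1090


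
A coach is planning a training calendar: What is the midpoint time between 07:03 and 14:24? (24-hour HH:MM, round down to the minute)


Start time: 07:03 = 423 minutes from midnight
End time: 14:24 = 864 minutes from midnight
Sum: 423 + 864 = 1287
Midpoint: 1287 / 2 = 643 minutes
Convert: 643 / 60 = 10 hours, 43 minutes
Result: 10:43

10:43


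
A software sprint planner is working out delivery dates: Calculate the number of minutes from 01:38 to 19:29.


Start time: 01:38 = 98 minutes from midnight
End time: 19:29 = 1169 minutes from midnight
Difference: 1169 - 98 = 1071 minutes
That is 17 hours and 51 minutes

1071


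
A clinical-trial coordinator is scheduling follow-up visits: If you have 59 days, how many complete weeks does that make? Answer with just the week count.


Total days: 59
Days per week: 7
Division: 59 / 7 = 8 remainder 3
Complete weeks: 8
Remaining days: 3

8


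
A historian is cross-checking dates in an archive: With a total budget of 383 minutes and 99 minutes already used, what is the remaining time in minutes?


Total budget: 383 minutes
Time used: 99 minutes
Remaining: 383 - 99 = 284 minutes
Percent used: 25.8%
Percent remaining: 74.2%

284


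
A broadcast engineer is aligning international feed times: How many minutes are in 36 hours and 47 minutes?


Hours: 36
Minutes: 47
Convert hours to minutes: 36 x 60 = 2160
Add remaining minutes: 2160 + 47 = 2207

2207


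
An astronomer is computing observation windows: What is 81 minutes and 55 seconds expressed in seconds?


Minutes: 81
Extra seconds: 55
Seconds per minute: 60
Minutes to seconds: 81 x 60 = 4860
Total: 4860 + 55 = 4915

4915


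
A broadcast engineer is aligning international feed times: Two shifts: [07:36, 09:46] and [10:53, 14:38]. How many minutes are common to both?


Interval A: [456, 586] minutes from midnight
Interval B: [653, 878] minutes from midnight
Overlap start = max(456, 653) = 653
Overlap end = min(586, 878) = 586
End <= start, so the intervals do not overlap: 0 minutes

0


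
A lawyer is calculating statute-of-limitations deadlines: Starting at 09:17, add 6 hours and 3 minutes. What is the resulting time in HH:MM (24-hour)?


Start time: 09:17
Adding: 6 hours 3 minutes
Minutes: 17 + 3 = 20
Hours: 9 + 6 + 0 = 15
Result: 15:20

15:20


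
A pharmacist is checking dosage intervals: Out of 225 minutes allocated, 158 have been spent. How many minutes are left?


Total budget: 225 minutes
Time used: 158 minutes
Remaining: 225 - 158 = 67 minutes
Percent used: 70.2%
Percent remaining: 29.8%

67


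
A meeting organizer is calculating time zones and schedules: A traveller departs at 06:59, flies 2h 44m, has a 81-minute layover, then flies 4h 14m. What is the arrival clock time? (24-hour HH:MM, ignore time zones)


Depart: 06:59
Leg 1: +164 min -> 09:43
Layover: +81 min -> 11:04
Leg 2: +254 min -> 15:18
Total travel: 499 minutes = 8h 19m
Arrival: 15:18

15:18


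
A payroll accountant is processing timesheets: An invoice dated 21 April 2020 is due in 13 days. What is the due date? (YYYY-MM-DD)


Start: 2020-04-21
Adding 13 days
Days remaining in April: 9
After April: 4 days still to add
May 2020 has 31 days, need 4
Result: 2020-05-04

2020-05-04


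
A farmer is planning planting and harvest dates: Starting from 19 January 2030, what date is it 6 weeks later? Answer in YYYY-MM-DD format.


Start: 2030-01-19
Weeks to add: 6
Convert to days: 6 x 7 = 42 days
Add 42 days to 2030-01-19
Result: 2030-03-02

2030-03-02


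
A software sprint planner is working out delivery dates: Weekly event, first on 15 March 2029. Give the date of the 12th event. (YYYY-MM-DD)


First occurrence: 2029-03-15 (occurrence 1)
Each occurrence is 7 days after the previous.
Occurrence 12 is 11 weeks after the first.
11 weeks = 77 days
2029-03-15 + 77 days = 2029-05-31

2029-05-31


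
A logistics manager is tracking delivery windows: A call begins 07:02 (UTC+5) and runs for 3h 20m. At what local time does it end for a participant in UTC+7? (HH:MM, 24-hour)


Start: 07:02 in UTC+5
Step 1 - add duration:
  minutes: 2 + 20 = 22
  hours: 7 + 3 + 0 = 10
  end in UTC+5: 10:22
Step 2 - convert UTC+5 -> UTC+7:
  offset difference: 7 - (5) = 2 hours
  10 + (2) = 12 -> mod 24 = 12
Result: 12:22 in UTC+7

12:22


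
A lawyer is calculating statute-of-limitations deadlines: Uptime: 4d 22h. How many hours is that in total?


Days: 4
Extra hours: 22
Hours per day: 24
Days to hours: 4 x 24 = 96
Total: 96 + 22 = 118

118


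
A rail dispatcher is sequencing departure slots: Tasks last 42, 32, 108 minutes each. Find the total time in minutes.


Durations: 42, 32, 108
Running sum: 42
+ 32 = 74
+ 108 = 182
Total duration: 182 minutes
That is 3 hours and 2 minutes

182


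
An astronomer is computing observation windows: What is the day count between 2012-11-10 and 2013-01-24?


Start date: 2012-11-10
End date: 2013-01-24
Nov 2012: +21 days
Dec 2012: +31 days
Jan 2013: +23 days
Total: 75 days

75


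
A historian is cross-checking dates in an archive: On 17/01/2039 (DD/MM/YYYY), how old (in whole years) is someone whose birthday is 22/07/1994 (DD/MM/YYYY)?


Birth: 1994-07-22
Reference: 2039-01-17
Year difference: 2039 - 1994 = 45
Has birthday (07-22) occurred by 01-17? No
Birthday not yet reached this year -> subtract 1
Age in full years: 44

44


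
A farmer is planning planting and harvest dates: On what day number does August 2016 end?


Month: August
Year: 2016
August is a 31-day month
Total: 31 days

31


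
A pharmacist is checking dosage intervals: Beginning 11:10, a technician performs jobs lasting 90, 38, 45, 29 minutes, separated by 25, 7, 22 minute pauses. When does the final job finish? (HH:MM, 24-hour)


Start: 11:10 = 670 min from midnight
  after task 1 (90 min): 12:40
  after break (25 min): 13:05
  after task 2 (38 min): 13:43
  after break (7 min): 13:50
  after task 3 (45 min): 14:35
  after break (22 min): 14:57
  after task 4 (29 min): 15:26
Total elapsed: 256 minutes
End time: 15:26

15:26


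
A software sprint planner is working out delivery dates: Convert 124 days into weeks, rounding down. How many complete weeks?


Total days: 124
Days per week: 7
Division: 124 / 7 = 17 remainder 5
Complete weeks: 17
Remaining days: 5

17


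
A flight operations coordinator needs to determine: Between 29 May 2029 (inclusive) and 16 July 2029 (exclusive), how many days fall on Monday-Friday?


Start: 2029-05-29 (Tuesday)
End (exclusive): 2029-07-16 (Monday)
Total calendar days: 48
Full weeks: 48 // 7 = 6 -> 30 weekdays
Remaining 6 days starting on Tuesday:
  Tue(w), Wed(w), Thu(w), Fri(w), Sat(-), Sun(-) -> 4 weekdays
Total business days: 30 + 4 = 34

34


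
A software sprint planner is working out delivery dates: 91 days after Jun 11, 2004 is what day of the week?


Start: 2004-06-11 (Friday)
Step 1 - find target date: add 91 days
  2004-06-11 + 91 days = 2004-09-10
Step 2 - day of week:
  91 mod 7 = 0
  Friday + 0 days -> Friday
Result: Friday (2004-09-10)

Friday


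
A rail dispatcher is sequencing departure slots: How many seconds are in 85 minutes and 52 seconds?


Minutes: 85
Seconds: 52
Convert minutes to seconds: 85 x 60 = 5100
Add remaining seconds: 5100 + 52 = 5152

5152


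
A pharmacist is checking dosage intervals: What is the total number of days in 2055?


Year: 2055
Check leap year rules:
Divisible by 4? No
2055 is not a leap year
Days: 365

365


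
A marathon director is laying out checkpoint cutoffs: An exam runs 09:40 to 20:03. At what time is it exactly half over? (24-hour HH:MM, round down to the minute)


Start time: 09:40 = 580 minutes from midnight
End time: 20:03 = 1203 minutes from midnight
Sum: 580 + 1203 = 1783
Midpoint: 1783 / 2 = 891 minutes
Convert: 891 / 60 = 14 hours, 51 minutes
Result: 14:51

14:51


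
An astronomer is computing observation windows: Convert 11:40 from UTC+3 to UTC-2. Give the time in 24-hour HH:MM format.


Local time: 11:40 at UTC+3 (offset 3h)
Target zone: UTC-2 (offset -2h)
Difference: -2 - (3) = -5 hours
Calculation: 11 + (-5) = 6
Result: 06:40

06:40


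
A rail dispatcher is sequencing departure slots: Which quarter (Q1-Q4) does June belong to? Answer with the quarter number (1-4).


Month: June (month 6)
Q1: January-March (months 1-3)
Q2: April-June (months 4-6)
Q3: July-September (months 7-9)
Q4: October-December (months 10-12)
Month 6 falls in Q2

2


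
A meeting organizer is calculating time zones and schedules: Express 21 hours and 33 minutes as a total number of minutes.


Hours: 21
Extra minutes: 33
Minutes per hour: 60
Hours to minutes: 21 x 60 = 1260
Total: 1260 + 33 = 1293

1293


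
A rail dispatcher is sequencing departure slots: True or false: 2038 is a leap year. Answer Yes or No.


Year: 2038
Divisible by 4? 2038 / 4 = 509.5 -> No
Not divisible by 4, so NOT a leap year

No


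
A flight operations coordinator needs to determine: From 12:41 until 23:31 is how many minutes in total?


Start time: 12:41 = 761 minutes from midnight
End time: 23:31 = 1411 minutes from midnight
Difference: 1411 - 761 = 650 minutes
That is 10 hours and 50 minutes

650


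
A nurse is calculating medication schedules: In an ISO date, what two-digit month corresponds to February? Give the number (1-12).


Calendar month order:
1. January
2. February <--
3. March
February is month number 2

2


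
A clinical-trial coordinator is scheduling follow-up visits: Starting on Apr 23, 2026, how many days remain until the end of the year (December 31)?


Start: April 23, 2026
End: December 31, 2026
Days left in April: 7
May: 31
June: 30
July: 31
August: 31
... plus remaining months
Sum of remaining months: 245
Total: 7 + 245 = 252

252


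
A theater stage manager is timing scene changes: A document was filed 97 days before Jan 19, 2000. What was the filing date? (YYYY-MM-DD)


Start: 2000-01-19
Subtracting 97 days
Days already passed in January: 19
After going back through January: 78 more days to subtract
December 1999: 31 days, 47 remaining
November 1999: 30 days, 17 remaining
October 1999 has 31 days, need 17
Result: 1999-10-14

1999-10-14


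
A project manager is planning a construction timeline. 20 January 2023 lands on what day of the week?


Date: 2023-01-20
January 1, 2023 is a Sunday
Day of year: 20
Offset from Jan 1: 19 days
19 mod 7 = 5
Result: Friday

Friday


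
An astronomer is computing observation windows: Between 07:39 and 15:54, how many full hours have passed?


Start: 07:39
End: 15:54
Hour difference: 15 - 7 = 8 hours
Minute difference: 54 - 39 = 15 minutes
Total minutes: 495
Complete hours: 495 / 60 = 8 (remainder 15)

8


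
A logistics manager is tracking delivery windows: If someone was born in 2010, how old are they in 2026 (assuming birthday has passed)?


Birth year: 2010
Current year: 2026
Age = current year - birth year
Age = 2026 - 2010 = 16

16


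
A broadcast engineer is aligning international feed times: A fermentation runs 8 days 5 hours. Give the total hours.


Days: 8
Extra hours: 5
Hours per day: 24
Days to hours: 8 x 24 = 192
Total: 192 + 5 = 197

197


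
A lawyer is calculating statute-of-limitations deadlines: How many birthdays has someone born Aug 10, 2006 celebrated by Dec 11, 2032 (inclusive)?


Birth: 2006-08-10
Reference: 2032-12-11
Year difference: 2032 - 2006 = 26
Has birthday (08-10) occurred by 12-11? Yes
Age in full years: 26

26


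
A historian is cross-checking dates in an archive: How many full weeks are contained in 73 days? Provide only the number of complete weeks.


Total days: 73
Days per week: 7
Division: 73 / 7 = 10 remainder 3
Complete weeks: 10
Remaining days: 3

10


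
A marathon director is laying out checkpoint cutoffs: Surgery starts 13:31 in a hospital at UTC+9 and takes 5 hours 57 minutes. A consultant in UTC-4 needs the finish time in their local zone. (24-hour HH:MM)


Start: 13:31 in UTC+9
Step 1 - add duration:
  minutes: 31 + 57 = 88 (carry 1h)
  hours: 13 + 5 + 1 = 19
  end in UTC+9: 19:28
Step 2 - convert UTC+9 -> UTC-4:
  offset difference: -4 - (9) = -13 hours
  19 + (-13) = 6 -> mod 24 = 6
Result: 06:28 in UTC-4

06:28


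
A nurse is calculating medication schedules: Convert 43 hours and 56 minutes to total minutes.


Hours: 43
Minutes: 56
Convert hours to minutes: 43 x 60 = 2580
Add remaining minutes: 2580 + 56 = 2636

2636


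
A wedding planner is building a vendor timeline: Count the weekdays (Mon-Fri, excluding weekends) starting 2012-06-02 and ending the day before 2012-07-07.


Start: 2012-06-02 (Saturday)
End (exclusive): 2012-07-07 (Saturday)
Total calendar days: 35
Full weeks: 35 // 7 = 5 -> 25 weekdays
Remaining 0 days starting on Saturday:
Total business days: 25 + 0 = 25

25


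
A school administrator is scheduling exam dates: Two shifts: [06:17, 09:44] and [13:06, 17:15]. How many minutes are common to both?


Interval A: [377, 584] minutes from midnight
Interval B: [786, 1035] minutes from midnight
Overlap start = max(377, 786) = 786
Overlap end = min(584, 1035) = 584
End <= start, so the intervals do not overlap: 0 minutes

0


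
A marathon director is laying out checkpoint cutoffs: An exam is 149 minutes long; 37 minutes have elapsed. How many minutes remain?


Total budget: 149 minutes
Time used: 37 minutes
Remaining: 149 - 37 = 112 minutes
Percent used: 24.8%
Percent remaining: 75.2%

112


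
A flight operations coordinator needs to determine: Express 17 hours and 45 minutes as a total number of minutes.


Hours: 17
Extra minutes: 45
Minutes per hour: 60
Hours to minutes: 17 x 60 = 1020
Total: 1020 + 45 = 1065

1065


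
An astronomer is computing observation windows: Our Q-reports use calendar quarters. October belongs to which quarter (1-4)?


Month: October (month 10)
Q1: January-March (months 1-3)
Q2: April-June (months 4-6)
Q3: July-September (months 7-9)
Q4: October-December (months 10-12)
Month 10 falls in Q4

4


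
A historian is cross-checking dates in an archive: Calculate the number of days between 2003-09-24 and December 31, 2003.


Start: September 24, 2003
End: December 31, 2003
Days left in September: 6
October: 31
November: 30
December: 31
Sum of remaining months: 92
Total: 6 + 92 = 98

98


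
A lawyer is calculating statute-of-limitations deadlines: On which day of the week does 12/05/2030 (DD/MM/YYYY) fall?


Date: 2030-05-12
January 1, 2030 is a Tuesday
Day of year: 132
Offset from Jan 1: 131 days
131 mod 7 = 5
Result: Sunday

Sunday


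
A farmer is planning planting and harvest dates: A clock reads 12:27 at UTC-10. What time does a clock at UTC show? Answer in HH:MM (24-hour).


Local time: 12:27 at UTC-10 (offset -10h)
Target zone: UTC (offset 0h)
Difference: 0 - (-10) = 10 hours
Calculation: 12 + (10) = 22
Result: 22:27

22:27


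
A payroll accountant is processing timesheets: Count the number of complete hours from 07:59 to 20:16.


Start: 07:59
End: 20:16
Hour difference: 20 - 7 = 13 hours
Minute difference: 16 - 59 = -43 minutes
Total minutes: 737
Complete hours: 737 / 60 = 12 (remainder 17)

12


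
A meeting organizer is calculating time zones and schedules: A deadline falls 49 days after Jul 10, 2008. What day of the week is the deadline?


Start: 2008-07-10 (Thursday)
Step 1 - find target date: add 49 days
  2008-07-10 + 49 days = 2008-08-28
Step 2 - day of week:
  49 mod 7 = 0
  Thursday + 0 days -> Thursday
Result: Thursday (2008-08-28)

Thursday


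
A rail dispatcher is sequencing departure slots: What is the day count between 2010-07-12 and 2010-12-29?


Start date: 2010-07-12
End date: 2010-12-29
Jul 2010: +20 days
Aug 2010: +31 days
Sep 2010: +30 days
... (3 more months)
Total: 170 days

170


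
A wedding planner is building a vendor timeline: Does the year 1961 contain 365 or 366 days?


Year: 1961
Check leap year rules:
Divisible by 4? No
1961 is not a leap year
Days: 365

365


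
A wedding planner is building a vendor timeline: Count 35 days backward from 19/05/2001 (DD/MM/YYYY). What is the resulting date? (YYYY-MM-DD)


Start: 2001-05-19
Subtracting 35 days
Days already passed in May: 19
After going back through May: 16 more days to subtract
April 2001 has 30 days, need 16
Result: 2001-04-14

2001-04-14


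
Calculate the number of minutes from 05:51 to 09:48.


Start time: 05:51 = 351 minutes from midnight
End time: 09:48 = 588 minutes from midnight
Difference: 588 - 351 = 237 minutes
That is 3 hours and 57 minutes

237


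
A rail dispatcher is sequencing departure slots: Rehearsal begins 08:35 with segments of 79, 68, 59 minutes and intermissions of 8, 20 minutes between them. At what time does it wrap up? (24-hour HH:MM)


Start: 08:35 = 515 min from midnight
  after task 1 (79 min): 09:54
  after break (8 min): 10:02
  after task 2 (68 min): 11:10
  after break (20 min): 11:30
  after task 3 (59 min): 12:29
Total elapsed: 234 minutes
End time: 12:29

12:29


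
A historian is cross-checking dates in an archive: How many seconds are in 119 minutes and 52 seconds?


Minutes: 119
Seconds: 52
Convert minutes to seconds: 119 x 60 = 7140
Add remaining seconds: 7140 + 52 = 7192

7192


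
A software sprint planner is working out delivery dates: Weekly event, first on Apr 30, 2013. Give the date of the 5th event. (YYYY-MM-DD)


First occurrence: 2013-04-30 (occurrence 1)
Each occurrence is 7 days after the previous.
Occurrence 5 is 4 weeks after the first.
4 weeks = 28 days
2013-04-30 + 28 days = 2013-05-28

2013-05-28


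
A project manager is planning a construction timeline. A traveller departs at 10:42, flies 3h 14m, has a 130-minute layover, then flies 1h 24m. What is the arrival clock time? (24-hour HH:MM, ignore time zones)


Depart: 10:42
Leg 1: +194 min -> 13:56
Layover: +130 min -> 16:06
Leg 2: +84 min -> 17:30
Total travel: 408 minutes = 6h 48m
Arrival: 17:30

17:30


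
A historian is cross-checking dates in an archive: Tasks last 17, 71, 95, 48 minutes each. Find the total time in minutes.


Durations: 17, 71, 95, 48
Running sum: 17
+ 71 = 88
+ 95 = 183
+ 48 = 231
Total duration: 231 minutes
That is 3 hours and 51 minutes

231


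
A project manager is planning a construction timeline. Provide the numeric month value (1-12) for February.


Calendar month order:
1. January
2. February <--
3. March
February is month number 2

2


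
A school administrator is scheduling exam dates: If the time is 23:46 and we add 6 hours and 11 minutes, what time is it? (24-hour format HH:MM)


Start time: 23:46
Adding: 6 hours 11 minutes
Minutes: 46 + 11 = 57
Hours: 23 + 6 + 0 = 29
Hour wraparound: 29 mod 24 = 5
Result: 05:57

05:57


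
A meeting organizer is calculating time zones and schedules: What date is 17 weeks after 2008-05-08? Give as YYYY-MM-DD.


Start: 2008-05-08
Weeks to add: 17
Convert to days: 17 x 7 = 119 days
Add 119 days to 2008-05-08
Result: 2008-09-04

2008-09-04


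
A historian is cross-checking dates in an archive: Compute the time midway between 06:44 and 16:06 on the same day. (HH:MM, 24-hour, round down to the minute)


Start time: 06:44 = 404 minutes from midnight
End time: 16:06 = 966 minutes from midnight
Sum: 404 + 966 = 1370
Midpoint: 1370 / 2 = 685 minutes
Convert: 685 / 60 = 11 hours, 25 minutes
Result: 11:25

11:25


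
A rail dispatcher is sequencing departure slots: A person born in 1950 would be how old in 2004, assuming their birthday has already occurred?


Birth year: 1950
Current year: 2004
Age = current year - birth year
Age = 2004 - 1950 = 54

54


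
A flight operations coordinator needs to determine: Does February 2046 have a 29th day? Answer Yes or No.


Year: 2046
Divisible by 4? 2046 / 4 = 511.5 -> No
Not divisible by 4, so NOT a leap year

No


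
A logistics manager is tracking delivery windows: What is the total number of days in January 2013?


Month: January
Year: 2013
January is a 31-day month
Total: 31 days

31


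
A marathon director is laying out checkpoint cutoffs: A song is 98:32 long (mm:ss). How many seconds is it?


Minutes: 98
Extra seconds: 32
Seconds per minute: 60
Minutes to seconds: 98 x 60 = 5880
Total: 5880 + 32 = 5912

5912


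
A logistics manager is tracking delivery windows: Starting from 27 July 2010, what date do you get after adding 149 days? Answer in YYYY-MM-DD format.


Start: 2010-07-27
Adding 149 days
Days remaining in July: 4
After July: 145 days still to add
August 2010: 31 days, 114 remaining
September 2010: 30 days, 84 remaining
October 2010: 31 days, 53 remaining
November 2010: 30 days, 23 remaining
Result: 2010-12-23

2010-12-23


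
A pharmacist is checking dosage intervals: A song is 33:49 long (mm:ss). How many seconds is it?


Minutes: 33
Extra seconds: 49
Seconds per minute: 60
Minutes to seconds: 33 x 60 = 1980
Total: 1980 + 49 = 2029

2029


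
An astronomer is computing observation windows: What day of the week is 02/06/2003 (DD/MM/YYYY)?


Date: 2003-06-02
January 1, 2003 is a Wednesday
Day of year: 153
Offset from Jan 1: 152 days
152 mod 7 = 5
Result: Monday

Monday


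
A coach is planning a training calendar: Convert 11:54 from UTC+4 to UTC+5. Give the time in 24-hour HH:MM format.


Local time: 11:54 at UTC+4 (offset 4h)
Target zone: UTC+5 (offset 5h)
Difference: 5 - (4) = 1 hours
Calculation: 11 + (1) = 12
Result: 12:54

12:54


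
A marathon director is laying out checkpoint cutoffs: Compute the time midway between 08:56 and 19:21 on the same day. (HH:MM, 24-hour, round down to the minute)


Start time: 08:56 = 536 minutes from midnight
End time: 19:21 = 1161 minutes from midnight
Sum: 536 + 1161 = 1697
Midpoint: 1697 / 2 = 848 minutes
Convert: 848 / 60 = 14 hours, 8 minutes
Result: 14:08

14:08


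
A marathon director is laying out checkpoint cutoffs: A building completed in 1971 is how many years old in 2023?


Birth year: 1971
Current year: 2023
Age = current year - birth year
Age = 2023 - 1971 = 52

52


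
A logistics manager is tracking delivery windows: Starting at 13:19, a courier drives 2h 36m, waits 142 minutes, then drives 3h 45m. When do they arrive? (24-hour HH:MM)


Depart: 13:19
Leg 1: +156 min -> 15:55
Layover: +142 min -> 18:17
Leg 2: +225 min -> 22:02
Total travel: 523 minutes = 8h 43m
Arrival: 22:02

22:02


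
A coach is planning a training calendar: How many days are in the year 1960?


Year: 1960
Check leap year rules:
Divisible by 4? Yes
Divisible by 100? No
1960 is a leap year
Days: 366

366


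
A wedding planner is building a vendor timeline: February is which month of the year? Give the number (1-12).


Calendar month order:
1. January
2. February <--
3. March
February is month number 2

2


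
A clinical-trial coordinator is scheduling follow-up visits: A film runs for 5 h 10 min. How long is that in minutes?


Hours: 5
Minutes: 10
Convert hours to minutes: 5 x 60 = 300
Add remaining minutes: 300 + 10 = 310

310


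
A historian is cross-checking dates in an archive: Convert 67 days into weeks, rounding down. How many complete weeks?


Total days: 67
Days per week: 7
Division: 67 / 7 = 9 remainder 4
Complete weeks: 9
Remaining days: 4

9


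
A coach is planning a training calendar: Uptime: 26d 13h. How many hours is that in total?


Days: 26
Extra hours: 13
Hours per day: 24
Days to hours: 26 x 24 = 624
Total: 624 + 13 = 637

637


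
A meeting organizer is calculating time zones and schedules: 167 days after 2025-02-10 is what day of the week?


Start: 2025-02-10 (Monday)
Step 1 - find target date: add 167 days
  2025-02-10 + 167 days = 2025-07-27
Step 2 - day of week:
  167 mod 7 = 6
  Monday + 6 days -> Sunday
Result: Sunday (2025-07-27)

Sunday


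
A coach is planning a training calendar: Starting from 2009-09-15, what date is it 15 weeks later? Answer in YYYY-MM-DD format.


Start: 2009-09-15
Weeks to add: 15
Convert to days: 15 x 7 = 105 days
Add 105 days to 2009-09-15
Result: 2009-12-29

2009-12-29


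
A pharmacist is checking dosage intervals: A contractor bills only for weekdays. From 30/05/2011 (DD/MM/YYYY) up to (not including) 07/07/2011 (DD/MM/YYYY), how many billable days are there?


Start: 2011-05-30 (Monday)
End (exclusive): 2011-07-07 (Thursday)
Total calendar days: 38
Full weeks: 38 // 7 = 5 -> 25 weekdays
Remaining 3 days starting on Monday:
  Mon(w), Tue(w), Wed(w) -> 3 weekdays
Total business days: 25 + 3 = 28

28


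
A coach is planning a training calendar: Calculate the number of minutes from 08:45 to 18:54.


Start time: 08:45 = 525 minutes from midnight
End time: 18:54 = 1134 minutes from midnight
Difference: 1134 - 525 = 609 minutes
That is 10 hours and 9 minutes

609


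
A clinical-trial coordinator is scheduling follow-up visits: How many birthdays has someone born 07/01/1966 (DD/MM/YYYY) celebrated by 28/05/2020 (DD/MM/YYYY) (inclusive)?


Birth: 1966-01-07
Reference: 2020-05-28
Year difference: 2020 - 1966 = 54
Has birthday (01-07) occurred by 05-28? Yes
Age in full years: 54

54


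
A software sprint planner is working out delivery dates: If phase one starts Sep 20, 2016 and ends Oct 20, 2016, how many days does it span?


Start date: 2016-09-20
End date: 2016-10-20
Sep 2016: +11 days
Oct 2016: +19 days
Total: 30 days

30


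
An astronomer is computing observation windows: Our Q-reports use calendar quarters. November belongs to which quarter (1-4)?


Month: November (month 11)
Q1: January-March (months 1-3)
Q2: April-June (months 4-6)
Q3: July-September (months 7-9)
Q4: October-December (months 10-12)
Month 11 falls in Q4

4


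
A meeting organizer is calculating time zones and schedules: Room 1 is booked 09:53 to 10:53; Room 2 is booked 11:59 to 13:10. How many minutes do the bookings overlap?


Interval A: [593, 653] minutes from midnight
Interval B: [719, 790] minutes from midnight
Overlap start = max(593, 719) = 719
Overlap end = min(653, 790) = 653
End <= start, so the intervals do not overlap: 0 minutes

0


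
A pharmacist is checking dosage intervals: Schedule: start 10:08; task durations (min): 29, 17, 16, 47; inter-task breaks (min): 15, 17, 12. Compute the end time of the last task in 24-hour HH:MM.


Start: 10:08 = 608 min from midnight
  after task 1 (29 min): 10:37
  after break (15 min): 10:52
  after task 2 (17 min): 11:09
  after break (17 min): 11:26
  after task 3 (16 min): 11:42
  after break (12 min): 11:54
  after task 4 (47 min): 12:41
Total elapsed: 153 minutes
End time: 12:41

12:41


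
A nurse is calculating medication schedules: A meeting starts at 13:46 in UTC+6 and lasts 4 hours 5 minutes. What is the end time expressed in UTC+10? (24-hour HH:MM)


Start: 13:46 in UTC+6
Step 1 - add duration:
  minutes: 46 + 5 = 51
  hours: 13 + 4 + 0 = 17
  end in UTC+6: 17:51
Step 2 - convert UTC+6 -> UTC+10:
  offset difference: 10 - (6) = 4 hours
  17 + (4) = 21 -> mod 24 = 21
Result: 21:51 in UTC+10

21:51


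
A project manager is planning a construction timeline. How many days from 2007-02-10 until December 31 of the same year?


Start: February 10, 2007
End: December 31, 2007
Days left in February: 18
March: 31
April: 30
May: 31
June: 30
... plus remaining months
Sum of remaining months: 306
Total: 18 + 306 = 324

324


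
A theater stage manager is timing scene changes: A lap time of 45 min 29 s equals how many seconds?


Minutes: 45
Seconds: 29
Convert minutes to seconds: 45 x 60 = 2700
Add remaining seconds: 2700 + 29 = 2729

2729


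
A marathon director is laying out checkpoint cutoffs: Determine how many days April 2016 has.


Month: April
Year: 2016
April is a 30-day month
Total: 30 days

30


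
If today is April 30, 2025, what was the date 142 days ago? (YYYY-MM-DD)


Start: 2025-04-30
Subtracting 142 days
Days already passed in April: 30
After going back through April: 112 more days to subtract
March 2025: 31 days, 81 remaining
February 2025: 28 days, 53 remaining
January 2025: 31 days, 22 remaining
December 2024 has 31 days, need 22
Result: 2024-12-09

2024-12-09


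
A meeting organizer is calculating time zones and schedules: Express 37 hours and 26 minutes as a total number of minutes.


Hours: 37
Extra minutes: 26
Minutes per hour: 60
Hours to minutes: 37 x 60 = 2220
Total: 2220 + 26 = 2246

2246


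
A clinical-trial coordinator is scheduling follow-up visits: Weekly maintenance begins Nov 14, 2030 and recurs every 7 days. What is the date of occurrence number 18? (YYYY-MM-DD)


First occurrence: 2030-11-14 (occurrence 1)
Each occurrence is 7 days after the previous.
Occurrence 18 is 17 weeks after the first.
17 weeks = 119 days
2030-11-14 + 119 days = 2031-03-13

2031-03-13


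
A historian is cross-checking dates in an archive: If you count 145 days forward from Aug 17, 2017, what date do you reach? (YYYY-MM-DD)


Start: 2017-08-17
Adding 145 days
Days remaining in August: 14
After August: 131 days still to add
September 2017: 30 days, 101 remaining
October 2017: 31 days, 70 remaining
November 2017: 30 days, 40 remaining
December 2017: 31 days, 9 remaining
Result: 2018-01-09

2018-01-09


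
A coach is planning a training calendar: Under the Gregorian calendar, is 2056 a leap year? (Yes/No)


Year: 2056
Divisible by 4? 2056 / 4 = 514.0 -> Yes
Divisible by 100? 2056 / 100 = 20.56 -> No
Divisible by 4 but not 100, so it IS a leap year

Yes


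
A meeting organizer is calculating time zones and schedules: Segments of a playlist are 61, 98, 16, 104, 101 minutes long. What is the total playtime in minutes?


Durations: 61, 98, 16, 104, 101
Running sum: 61
+ 98 = 159
+ 16 = 175
+ 104 = 279
+ 101 = 380
Total duration: 380 minutes
That is 6 hours and 20 minutes

380


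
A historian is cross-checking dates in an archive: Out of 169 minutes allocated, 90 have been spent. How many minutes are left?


Total budget: 169 minutes
Time used: 90 minutes
Remaining: 169 - 90 = 79 minutes
Percent used: 53.3%
Percent remaining: 46.7%

79


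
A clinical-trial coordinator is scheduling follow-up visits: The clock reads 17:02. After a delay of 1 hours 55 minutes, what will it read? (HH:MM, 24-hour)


Start time: 17:02
Adding: 1 hours 55 minutes
Minutes: 2 + 55 = 57
Hours: 17 + 1 + 0 = 18
Result: 18:57

18:57


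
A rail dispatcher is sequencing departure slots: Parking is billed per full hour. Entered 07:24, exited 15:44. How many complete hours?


Start: 07:24
End: 15:44
Hour difference: 15 - 7 = 8 hours
Minute difference: 44 - 24 = 20 minutes
Total minutes: 500
Complete hours: 500 / 60 = 8 (remainder 20)

8


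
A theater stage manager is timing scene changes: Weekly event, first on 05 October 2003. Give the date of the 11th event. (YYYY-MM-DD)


First occurrence: 2003-10-05 (occurrence 1)
Each occurrence is 7 days after the previous.
Occurrence 11 is 10 weeks after the first.
10 weeks = 70 days
2003-10-05 + 70 days = 2003-12-14

2003-12-14
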